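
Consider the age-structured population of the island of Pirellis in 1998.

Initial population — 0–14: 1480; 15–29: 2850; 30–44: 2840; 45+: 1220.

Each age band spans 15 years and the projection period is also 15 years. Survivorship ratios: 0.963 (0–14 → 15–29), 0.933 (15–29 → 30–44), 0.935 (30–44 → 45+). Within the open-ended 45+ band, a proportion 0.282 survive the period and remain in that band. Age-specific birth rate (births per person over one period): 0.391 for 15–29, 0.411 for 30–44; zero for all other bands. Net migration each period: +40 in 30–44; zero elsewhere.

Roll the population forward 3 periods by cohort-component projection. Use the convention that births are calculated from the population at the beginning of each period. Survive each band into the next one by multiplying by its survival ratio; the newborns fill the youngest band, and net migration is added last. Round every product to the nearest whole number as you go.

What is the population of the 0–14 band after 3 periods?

1422

Period 1.
Births: 2850 × 0.391 = 1114, 2840 × 0.411 = 1167 ⇒ total 2281
15–29: 1480 × 0.963 = 1425
30–44: 2850 × 0.933 = 2659
45+: 2840 × 0.935 + 1220 × 0.282 = 2655 + 344 = 2999
Net migration: 30–44 + 40 → 2699
Population now: 0–14=2281, 15–29=1425, 30–44=2699, 45+=2999
Period 2.
Births: 1425 × 0.391 = 557, 2699 × 0.411 = 1109 ⇒ total 1666
15–29: 2281 × 0.963 = 2197
30–44: 1425 × 0.933 = 1330
45+: 2699 × 0.935 + 2999 × 0.282 = 2524 + 846 = 3370
Net migration: 30–44 + 40 → 1370
Population now: 0–14=1666, 15–29=2197, 30–44=1370, 45+=3370
Period 3.
Births: 2197 × 0.391 = 859, 1370 × 0.411 = 563 ⇒ total 1422
15–29: 1666 × 0.963 = 1604
30–44: 2197 × 0.933 = 2050
45+: 1370 × 0.935 + 3370 × 0.282 = 1281 + 950 = 2231
Net migration: 30–44 + 40 → 2090
Population now: 0–14=1422, 15–29=1604, 30–44=2090, 45+=2231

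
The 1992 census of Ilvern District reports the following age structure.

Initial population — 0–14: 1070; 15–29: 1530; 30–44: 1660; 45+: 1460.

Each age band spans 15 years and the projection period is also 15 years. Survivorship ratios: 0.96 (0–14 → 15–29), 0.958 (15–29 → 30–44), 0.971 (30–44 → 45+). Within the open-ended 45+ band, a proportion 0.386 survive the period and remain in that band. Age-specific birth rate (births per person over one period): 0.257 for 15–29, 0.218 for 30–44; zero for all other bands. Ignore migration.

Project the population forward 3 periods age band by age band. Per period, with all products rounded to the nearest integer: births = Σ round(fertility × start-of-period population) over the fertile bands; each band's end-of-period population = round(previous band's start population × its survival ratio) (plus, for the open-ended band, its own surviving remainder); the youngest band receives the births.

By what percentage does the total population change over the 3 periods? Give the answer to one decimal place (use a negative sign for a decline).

(Groups numbered youngest = 1 to oldest = 4.)
[period 1]
Births: 1530 * 0.257 = 393  |  1660 * 0.218 = 362 → total 755
Group 2: 1070 * 0.96 = 1027
Group 3: 1530 * 0.958 = 1466
Group 4: 1660 * 0.971 + 1460 * 0.386 = 1612 + 564 = 2176
Population now: 0–14=755, 15–29=1027, 30–44=1466, 45+=2176
[period 2]
Births: 1027 * 0.257 = 264  |  1466 * 0.218 = 320 → total 584
Group 2: 755 * 0.96 = 725
Group 3: 1027 * 0.958 = 984
Group 4: 1466 * 0.971 + 2176 * 0.386 = 1423 + 840 = 2263
Population now: 0–14=584, 15–29=725, 30–44=984, 45+=2263
[period 3]
Births: 725 * 0.257 = 186  |  984 * 0.218 = 215 → total 401
Group 2: 584 * 0.96 = 561
Group 3: 725 * 0.958 = 695
Group 4: 984 * 0.971 + 2263 * 0.386 = 955 + 874 = 1829
Population now: 0–14=401, 15–29=561, 30–44=695, 45+=1829
Total: 5720 → 3486; change = -2234; percentage change = -39.1%

-39.1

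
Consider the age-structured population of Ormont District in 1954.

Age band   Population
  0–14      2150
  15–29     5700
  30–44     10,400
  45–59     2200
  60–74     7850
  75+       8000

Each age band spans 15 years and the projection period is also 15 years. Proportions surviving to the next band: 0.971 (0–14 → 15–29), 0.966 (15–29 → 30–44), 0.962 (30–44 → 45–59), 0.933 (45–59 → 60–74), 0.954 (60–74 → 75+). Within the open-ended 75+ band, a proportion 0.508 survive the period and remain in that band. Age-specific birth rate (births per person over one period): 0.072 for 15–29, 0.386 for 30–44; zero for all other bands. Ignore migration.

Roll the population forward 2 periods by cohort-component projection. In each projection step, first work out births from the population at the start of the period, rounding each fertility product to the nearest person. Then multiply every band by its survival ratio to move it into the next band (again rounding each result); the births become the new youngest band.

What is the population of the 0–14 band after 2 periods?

Let band 1 be 0–14 through band 6 = 75+.
[period 1]
Births: 5700 × 0.072 = 410  |  10400 × 0.386 = 4014 — total 4424
Band 2: 2150 × 0.971 = 2088
Band 3: 5700 × 0.966 = 5506
Band 4: 10400 × 0.962 = 10005
Band 5: 2200 × 0.933 = 2053
Band 6: 7850 × 0.954 + 8000 × 0.508 = 7489 + 4064 = 11553
Giving 4424 / 2088 / 5506 / 10005 / 2053 / 11553.
[period 2]
Births: 2088 × 0.072 = 150  |  5506 × 0.386 = 2125 — total 2275
Band 2: 4424 × 0.971 = 4296
Band 3: 2088 × 0.966 = 2017
Band 4: 5506 × 0.962 = 5297
Band 5: 10005 × 0.933 = 9335
Band 6: 2053 × 0.954 + 11553 × 0.508 = 1959 + 5869 = 7828
Giving 2275 / 4296 / 2017 / 5297 / 9335 / 7828.

2275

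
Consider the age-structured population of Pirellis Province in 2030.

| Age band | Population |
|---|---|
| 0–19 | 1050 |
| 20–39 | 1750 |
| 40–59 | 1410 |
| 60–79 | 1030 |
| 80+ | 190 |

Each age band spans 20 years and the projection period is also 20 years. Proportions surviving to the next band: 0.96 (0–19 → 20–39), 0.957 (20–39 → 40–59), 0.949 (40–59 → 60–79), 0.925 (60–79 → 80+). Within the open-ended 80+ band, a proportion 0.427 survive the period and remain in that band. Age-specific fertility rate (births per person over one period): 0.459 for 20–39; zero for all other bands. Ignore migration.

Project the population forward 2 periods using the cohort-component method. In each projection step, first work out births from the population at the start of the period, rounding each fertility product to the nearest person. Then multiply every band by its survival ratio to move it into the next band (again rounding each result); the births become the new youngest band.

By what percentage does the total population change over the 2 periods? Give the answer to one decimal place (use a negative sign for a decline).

0.7

Call the groups 1 to 5, youngest first.
Period 1.
Births: 1750 × 0.459 = 803
Group 2: 1050 × 0.96 = 1008
Group 3: 1750 × 0.957 = 1675
Group 4: 1410 × 0.949 = 1338
Group 5: 1030 × 0.925 + 190 × 0.427 = 953 + 81 = 1034
End of period: [803, 1008, 1675, 1338, 1034]
Period 2.
Births: 1008 × 0.459 = 463
Group 2: 803 × 0.96 = 771
Group 3: 1008 × 0.957 = 965
Group 4: 1675 × 0.949 = 1590
Group 5: 1338 × 0.925 + 1034 × 0.427 = 1238 + 442 = 1680
End of period: [463, 771, 965, 1590, 1680]
Total: 5430 → 5469; change = 39; percentage change = 0.7%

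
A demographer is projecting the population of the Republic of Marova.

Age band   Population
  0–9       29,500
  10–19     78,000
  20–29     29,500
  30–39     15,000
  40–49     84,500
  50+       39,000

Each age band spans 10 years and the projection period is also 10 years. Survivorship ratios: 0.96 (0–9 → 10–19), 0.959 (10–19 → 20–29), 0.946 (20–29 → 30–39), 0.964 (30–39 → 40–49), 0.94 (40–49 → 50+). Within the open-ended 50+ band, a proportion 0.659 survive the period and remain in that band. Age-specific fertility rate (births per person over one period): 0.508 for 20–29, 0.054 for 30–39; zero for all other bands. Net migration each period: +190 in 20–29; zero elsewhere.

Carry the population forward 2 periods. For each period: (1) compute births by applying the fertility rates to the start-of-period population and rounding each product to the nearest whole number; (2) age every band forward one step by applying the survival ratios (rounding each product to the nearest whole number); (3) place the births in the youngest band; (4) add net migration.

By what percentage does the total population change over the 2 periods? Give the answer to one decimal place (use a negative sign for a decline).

Let band 1 be 0–9 through band 6 = 50+.
Period 1:
Births: 29500 × 0.508 = 14986, 15000 × 0.054 = 810 → total 15796
Band 2: 29500 × 0.96 = 28320
Band 3: 78000 × 0.959 = 74802
Band 4: 29500 × 0.946 = 27907
Band 5: 15000 × 0.964 = 14460
Band 6: 84500 × 0.94 + 39000 × 0.659 = 79430 + 25701 = 105131
Net migration: Band 3 + 190 → 74992
Giving 15796 / 28320 / 74992 / 27907 / 14460 / 105131.
Period 2:
Births: 74992 × 0.508 = 38096, 27907 × 0.054 = 1507 → total 39603
Band 2: 15796 × 0.96 = 15164
Band 3: 28320 × 0.959 = 27159
Band 4: 74992 × 0.946 = 70942
Band 5: 27907 × 0.964 = 26902
Band 6: 14460 × 0.94 + 105131 × 0.659 = 13592 + 69281 = 82873
Net migration: Band 3 + 190 → 27349
Giving 39603 / 15164 / 27349 / 70942 / 26902 / 82873.
Total: 275500 → 262833; change = -12667; percentage change = -4.6%

-4.6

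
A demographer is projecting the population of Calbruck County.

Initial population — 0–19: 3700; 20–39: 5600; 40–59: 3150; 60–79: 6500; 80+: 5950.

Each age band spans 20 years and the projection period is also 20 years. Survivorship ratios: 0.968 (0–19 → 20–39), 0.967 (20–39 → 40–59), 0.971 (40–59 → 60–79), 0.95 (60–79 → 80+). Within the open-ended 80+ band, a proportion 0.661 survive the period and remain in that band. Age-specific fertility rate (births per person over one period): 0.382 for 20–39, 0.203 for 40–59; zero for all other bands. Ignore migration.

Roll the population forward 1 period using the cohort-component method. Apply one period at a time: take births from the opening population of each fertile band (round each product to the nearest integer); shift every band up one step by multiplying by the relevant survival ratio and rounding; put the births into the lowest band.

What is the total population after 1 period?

24942

Period 1:
Births: 5600 × 0.382 = 2139  |  3150 × 0.203 = 639 → total 2778
20–39: 3700 × 0.968 = 3582
40–59: 5600 × 0.967 = 5415
60–79: 3150 × 0.971 = 3059
80+: 6500 × 0.95 + 5950 × 0.661 = 6175 + 3933 = 10108
Population now: 0–19=2778, 20–39=3582, 40–59=5415, 60–79=3059, 80+=10108
Total after period 1: 2778 + 3582 + 5415 + 3059 + 10108 = 24942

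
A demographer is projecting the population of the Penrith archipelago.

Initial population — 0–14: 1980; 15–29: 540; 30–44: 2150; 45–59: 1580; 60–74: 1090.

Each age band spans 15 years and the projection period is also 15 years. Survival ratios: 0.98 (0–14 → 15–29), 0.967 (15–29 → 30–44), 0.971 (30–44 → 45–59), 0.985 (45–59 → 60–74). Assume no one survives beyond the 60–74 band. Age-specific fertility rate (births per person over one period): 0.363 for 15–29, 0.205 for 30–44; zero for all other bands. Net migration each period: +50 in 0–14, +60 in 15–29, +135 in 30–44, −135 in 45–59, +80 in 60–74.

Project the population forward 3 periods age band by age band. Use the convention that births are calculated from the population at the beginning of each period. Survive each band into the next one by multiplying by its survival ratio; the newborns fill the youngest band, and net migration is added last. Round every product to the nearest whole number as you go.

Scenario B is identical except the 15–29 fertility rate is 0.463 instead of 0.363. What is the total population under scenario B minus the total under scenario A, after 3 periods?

— Period 1 —
Births: 540 * 0.363 = 196, 2150 * 0.205 = 441 → 637
15–29: 1980 * 0.98 = 1940
30–44: 540 * 0.967 = 522
45–59: 2150 * 0.971 = 2088
60–74: 1580 * 0.985 = 1556
Net migration: 0–14 + 50 → 687; 15–29 + 60 → 2000; 30–44 + 135 → 657; 45–59 − 135 → 1953; 60–74 + 80 → 1636
→ [687, 2000, 657, 1953, 1636]
— Period 2 —
Births: 2000 * 0.363 = 726, 657 * 0.205 = 135 → 861
15–29: 687 * 0.98 = 673
30–44: 2000 * 0.967 = 1934
45–59: 657 * 0.971 = 638
60–74: 1953 * 0.985 = 1924
Net migration: 0–14 + 50 → 911; 15–29 + 60 → 733; 30–44 + 135 → 2069; 45–59 − 135 → 503; 60–74 + 80 → 2004
→ [911, 733, 2069, 503, 2004]
— Period 3 —
Births: 733 * 0.363 = 266, 2069 * 0.205 = 424 → 690
15–29: 911 * 0.98 = 893
30–44: 733 * 0.967 = 709
45–59: 2069 * 0.971 = 2009
60–74: 503 * 0.985 = 495
Net migration: 0–14 + 50 → 740; 15–29 + 60 → 953; 30–44 + 135 → 844; 45–59 − 135 → 1874; 60–74 + 80 → 575
→ [740, 953, 844, 1874, 575]
Scenario A total after 3 periods: 4986
Scenario B projection —
— Period 1 —
Births: 540 * 0.463 = 250, 2150 * 0.205 = 441 → 691
15–29: 1980 * 0.98 = 1940
30–44: 540 * 0.967 = 522
45–59: 2150 * 0.971 = 2088
60–74: 1580 * 0.985 = 1556
Net migration: 0–14 + 50 → 741; 15–29 + 60 → 2000; 30–44 + 135 → 657; 45–59 − 135 → 1953; 60–74 + 80 → 1636
→ [741, 2000, 657, 1953, 1636]
— Period 2 —
Births: 2000 * 0.463 = 926, 657 * 0.205 = 135 → 1061
15–29: 741 * 0.98 = 726
30–44: 2000 * 0.967 = 1934
45–59: 657 * 0.971 = 638
60–74: 1953 * 0.985 = 1924
Net migration: 0–14 + 50 → 1111; 15–29 + 60 → 786; 30–44 + 135 → 2069; 45–59 − 135 → 503; 60–74 + 80 → 2004
→ [1111, 786, 2069, 503, 2004]
— Period 3 —
Births: 786 * 0.463 = 364, 2069 * 0.205 = 424 → 788
15–29: 1111 * 0.98 = 1089
30–44: 786 * 0.967 = 760
45–59: 2069 * 0.971 = 2009
60–74: 503 * 0.985 = 495
Net migration: 0–14 + 50 → 838; 15–29 + 60 → 1149; 30–44 + 135 → 895; 45–59 − 135 → 1874; 60–74 + 80 → 575
→ [838, 1149, 895, 1874, 575]
Scenario B total after 3 periods: 5331
Difference B − A = 5331 − 4986 = 345

345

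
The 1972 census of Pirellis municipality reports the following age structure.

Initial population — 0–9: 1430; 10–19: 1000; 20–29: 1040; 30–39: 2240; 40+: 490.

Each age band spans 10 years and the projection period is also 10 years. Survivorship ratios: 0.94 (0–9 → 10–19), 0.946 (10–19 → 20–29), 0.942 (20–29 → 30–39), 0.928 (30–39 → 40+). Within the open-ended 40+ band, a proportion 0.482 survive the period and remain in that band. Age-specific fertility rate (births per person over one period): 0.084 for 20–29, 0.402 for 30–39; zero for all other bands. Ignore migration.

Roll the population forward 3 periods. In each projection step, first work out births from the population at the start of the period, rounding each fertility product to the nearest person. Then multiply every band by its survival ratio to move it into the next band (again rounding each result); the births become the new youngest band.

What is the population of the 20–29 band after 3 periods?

Period 1.
Births: 1040 * 0.084 = 87  |  2240 * 0.402 = 900 → total 987
10–19: 1430 * 0.94 = 1344
20–29: 1000 * 0.946 = 946
30–39: 1040 * 0.942 = 980
40+: 2240 * 0.928 + 490 * 0.482 = 2079 + 236 = 2315
Population now: 0–9=987, 10–19=1344, 20–29=946, 30–39=980, 40+=2315
Period 2.
Births: 946 * 0.084 = 79  |  980 * 0.402 = 394 → total 473
10–19: 987 * 0.94 = 928
20–29: 1344 * 0.946 = 1271
30–39: 946 * 0.942 = 891
40+: 980 * 0.928 + 2315 * 0.482 = 909 + 1116 = 2025
Population now: 0–9=473, 10–19=928, 20–29=1271, 30–39=891, 40+=2025
Period 3.
Births: 1271 * 0.084 = 107  |  891 * 0.402 = 358 → total 465
10–19: 473 * 0.94 = 445
20–29: 928 * 0.946 = 878
30–39: 1271 * 0.942 = 1197
40+: 891 * 0.928 + 2025 * 0.482 = 827 + 976 = 1803
Population now: 0–9=465, 10–19=445, 20–29=878, 30–39=1197, 40+=1803

878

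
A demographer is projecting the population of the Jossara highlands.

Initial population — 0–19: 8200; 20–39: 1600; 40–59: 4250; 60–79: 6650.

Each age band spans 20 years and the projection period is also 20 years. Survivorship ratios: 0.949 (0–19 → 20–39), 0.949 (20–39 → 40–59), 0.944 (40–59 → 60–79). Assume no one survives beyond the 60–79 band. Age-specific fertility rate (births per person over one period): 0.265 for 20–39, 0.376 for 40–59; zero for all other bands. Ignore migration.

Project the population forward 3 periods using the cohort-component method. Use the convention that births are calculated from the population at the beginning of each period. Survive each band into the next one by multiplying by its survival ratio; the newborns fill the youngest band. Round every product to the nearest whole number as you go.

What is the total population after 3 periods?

14577

Numbering the bands 1..4 from youngest to oldest:
— Period 1 —
Births: 1600 × 0.265 = 424, 4250 × 0.376 = 1598 → 2022
Band 2: 8200 × 0.949 = 7782
Band 3: 1600 × 0.949 = 1518
Band 4: 4250 × 0.944 = 4012
Giving 2022 / 7782 / 1518 / 4012.
— Period 2 —
Births: 7782 × 0.265 = 2062, 1518 × 0.376 = 571 → 2633
Band 2: 2022 × 0.949 = 1919
Band 3: 7782 × 0.949 = 7385
Band 4: 1518 × 0.944 = 1433
Giving 2633 / 1919 / 7385 / 1433.
— Period 3 —
Births: 1919 × 0.265 = 509, 7385 × 0.376 = 2777 → 3286
Band 2: 2633 × 0.949 = 2499
Band 3: 1919 × 0.949 = 1821
Band 4: 7385 × 0.944 = 6971
Giving 3286 / 2499 / 1821 / 6971.
Total after period 3: 3286 + 2499 + 1821 + 6971 = 14577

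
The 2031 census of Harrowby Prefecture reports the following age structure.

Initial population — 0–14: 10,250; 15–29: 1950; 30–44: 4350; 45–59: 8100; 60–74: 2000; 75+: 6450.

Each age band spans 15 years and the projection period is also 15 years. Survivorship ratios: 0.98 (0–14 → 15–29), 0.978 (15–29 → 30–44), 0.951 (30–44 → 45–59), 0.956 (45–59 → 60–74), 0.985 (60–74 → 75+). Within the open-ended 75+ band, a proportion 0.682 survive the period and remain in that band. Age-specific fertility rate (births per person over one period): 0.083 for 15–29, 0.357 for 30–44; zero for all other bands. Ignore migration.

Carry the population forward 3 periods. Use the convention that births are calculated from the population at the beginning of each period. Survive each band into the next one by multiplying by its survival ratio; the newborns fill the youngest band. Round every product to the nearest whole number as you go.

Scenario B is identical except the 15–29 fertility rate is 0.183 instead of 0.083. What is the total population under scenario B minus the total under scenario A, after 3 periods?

— Period 1 —
Births: 1950 × 0.083 = 162 ; 4350 × 0.357 = 1553 → 1715
15–29: 10250 × 0.98 = 10045
30–44: 1950 × 0.978 = 1907
45–59: 4350 × 0.951 = 4137
60–74: 8100 × 0.956 = 7744
75+: 2000 × 0.985 + 6450 × 0.682 = 1970 + 4399 = 6369
Giving 1715 / 10045 / 1907 / 4137 / 7744 / 6369.
— Period 2 —
Births: 10045 × 0.083 = 834 ; 1907 × 0.357 = 681 → 1515
15–29: 1715 × 0.98 = 1681
30–44: 10045 × 0.978 = 9824
45–59: 1907 × 0.951 = 1814
60–74: 4137 × 0.956 = 3955
75+: 7744 × 0.985 + 6369 × 0.682 = 7628 + 4344 = 11972
Giving 1515 / 1681 / 9824 / 1814 / 3955 / 11972.
— Period 3 —
Births: 1681 × 0.083 = 140 ; 9824 × 0.357 = 3507 → 3647
15–29: 1515 × 0.98 = 1485
30–44: 1681 × 0.978 = 1644
45–59: 9824 × 0.951 = 9343
60–74: 1814 × 0.956 = 1734
75+: 3955 × 0.985 + 11972 × 0.682 = 3896 + 8165 = 12061
Giving 3647 / 1485 / 1644 / 9343 / 1734 / 12061.
Scenario A total after 3 periods: 29914
Scenario B projection —
— Period 1 —
Births: 1950 × 0.183 = 357 ; 4350 × 0.357 = 1553 → 1910
15–29: 10250 × 0.98 = 10045
30–44: 1950 × 0.978 = 1907
45–59: 4350 × 0.951 = 4137
60–74: 8100 × 0.956 = 7744
75+: 2000 × 0.985 + 6450 × 0.682 = 1970 + 4399 = 6369
Giving 1910 / 10045 / 1907 / 4137 / 7744 / 6369.
— Period 2 —
Births: 10045 × 0.183 = 1838 ; 1907 × 0.357 = 681 → 2519
15–29: 1910 × 0.98 = 1872
30–44: 10045 × 0.978 = 9824
45–59: 1907 × 0.951 = 1814
60–74: 4137 × 0.956 = 3955
75+: 7744 × 0.985 + 6369 × 0.682 = 7628 + 4344 = 11972
Giving 2519 / 1872 / 9824 / 1814 / 3955 / 11972.
— Period 3 —
Births: 1872 × 0.183 = 343 ; 9824 × 0.357 = 3507 → 3850
15–29: 2519 × 0.98 = 2469
30–44: 1872 × 0.978 = 1831
45–59: 9824 × 0.951 = 9343
60–74: 1814 × 0.956 = 1734
75+: 3955 × 0.985 + 11972 × 0.682 = 3896 + 8165 = 12061
Giving 3850 / 2469 / 1831 / 9343 / 1734 / 12061.
Scenario B total after 3 periods: 31288
Difference B − A = 31288 − 29914 = 1374

1374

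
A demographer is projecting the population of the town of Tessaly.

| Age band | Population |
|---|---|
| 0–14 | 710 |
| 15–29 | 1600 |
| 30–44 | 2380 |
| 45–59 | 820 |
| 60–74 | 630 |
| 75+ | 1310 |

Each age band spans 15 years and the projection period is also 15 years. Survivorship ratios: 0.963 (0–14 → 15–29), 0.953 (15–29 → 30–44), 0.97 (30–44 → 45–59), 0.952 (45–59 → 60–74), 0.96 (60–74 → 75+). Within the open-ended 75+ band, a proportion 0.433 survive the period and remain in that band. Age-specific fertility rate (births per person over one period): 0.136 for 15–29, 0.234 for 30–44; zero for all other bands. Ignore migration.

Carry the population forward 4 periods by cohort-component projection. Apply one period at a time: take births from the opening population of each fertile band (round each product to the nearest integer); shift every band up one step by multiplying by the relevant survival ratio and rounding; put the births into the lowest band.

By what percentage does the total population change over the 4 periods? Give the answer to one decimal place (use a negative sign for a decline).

Period 1.
Births: 1600 × 0.136 = 218  |  2380 × 0.234 = 557 ⇒ total 775
15–29: 710 × 0.963 = 684
30–44: 1600 × 0.953 = 1525
45–59: 2380 × 0.97 = 2309
60–74: 820 × 0.952 = 781
75+: 630 × 0.96 + 1310 × 0.433 = 605 + 567 = 1172
→ [775, 684, 1525, 2309, 781, 1172]
Period 2.
Births: 684 × 0.136 = 93  |  1525 × 0.234 = 357 ⇒ total 450
15–29: 775 × 0.963 = 746
30–44: 684 × 0.953 = 652
45–59: 1525 × 0.97 = 1479
60–74: 2309 × 0.952 = 2198
75+: 781 × 0.96 + 1172 × 0.433 = 750 + 507 = 1257
→ [450, 746, 652, 1479, 2198, 1257]
Period 3.
Births: 746 × 0.136 = 101  |  652 × 0.234 = 153 ⇒ total 254
15–29: 450 × 0.963 = 433
30–44: 746 × 0.953 = 711
45–59: 652 × 0.97 = 632
60–74: 1479 × 0.952 = 1408
75+: 2198 × 0.96 + 1257 × 0.433 = 2110 + 544 = 2654
→ [254, 433, 711, 632, 1408, 2654]
Period 4.
Births: 433 × 0.136 = 59  |  711 × 0.234 = 166 ⇒ total 225
15–29: 254 × 0.963 = 245
30–44: 433 × 0.953 = 413
45–59: 711 × 0.97 = 690
60–74: 632 × 0.952 = 602
75+: 1408 × 0.96 + 2654 × 0.433 = 1352 + 1149 = 2501
→ [225, 245, 413, 690, 602, 2501]
Total: 7450 → 4676; change = -2774; percentage change = -37.2%

-37.2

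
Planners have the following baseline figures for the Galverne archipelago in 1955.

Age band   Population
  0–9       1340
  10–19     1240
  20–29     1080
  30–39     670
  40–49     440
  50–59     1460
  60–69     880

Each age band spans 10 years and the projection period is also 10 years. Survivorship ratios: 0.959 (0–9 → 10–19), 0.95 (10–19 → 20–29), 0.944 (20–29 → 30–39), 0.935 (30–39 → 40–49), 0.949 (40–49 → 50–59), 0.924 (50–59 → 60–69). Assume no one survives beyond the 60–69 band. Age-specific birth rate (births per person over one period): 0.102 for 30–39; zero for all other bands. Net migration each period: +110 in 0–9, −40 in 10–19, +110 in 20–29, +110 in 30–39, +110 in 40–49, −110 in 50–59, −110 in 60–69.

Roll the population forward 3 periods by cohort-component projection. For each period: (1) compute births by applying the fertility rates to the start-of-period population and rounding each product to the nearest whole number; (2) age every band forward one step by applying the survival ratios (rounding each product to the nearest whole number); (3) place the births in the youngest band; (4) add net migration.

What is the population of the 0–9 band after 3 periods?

Let band 1 be 0–9 through band 7 = 60–69.
Period 1:
Births: 670 × 0.102 = 68
Band 2: 1340 × 0.959 = 1285
Band 3: 1240 × 0.95 = 1178
Band 4: 1080 × 0.944 = 1020
Band 5: 670 × 0.935 = 626
Band 6: 440 × 0.949 = 418
Band 7: 1460 × 0.924 = 1349
Net migration: Band 1 + 110 → 178; Band 2 − 40 → 1245; Band 3 + 110 → 1288; Band 4 + 110 → 1130; Band 5 + 110 → 736; Band 6 − 110 → 308; Band 7 − 110 → 1239
End of period: [178, 1245, 1288, 1130, 736, 308, 1239]
Period 2:
Births: 1130 × 0.102 = 115
Band 2: 178 × 0.959 = 171
Band 3: 1245 × 0.95 = 1183
Band 4: 1288 × 0.944 = 1216
Band 5: 1130 × 0.935 = 1057
Band 6: 736 × 0.949 = 698
Band 7: 308 × 0.924 = 285
Net migration: Band 1 + 110 → 225; Band 2 − 40 → 131; Band 3 + 110 → 1293; Band 4 + 110 → 1326; Band 5 + 110 → 1167; Band 6 − 110 → 588; Band 7 − 110 → 175
End of period: [225, 131, 1293, 1326, 1167, 588, 175]
Period 3:
Births: 1326 × 0.102 = 135
Band 2: 225 × 0.959 = 216
Band 3: 131 × 0.95 = 124
Band 4: 1293 × 0.944 = 1221
Band 5: 1326 × 0.935 = 1240
Band 6: 1167 × 0.949 = 1107
Band 7: 588 × 0.924 = 543
Net migration: Band 1 + 110 → 245; Band 2 − 40 → 176; Band 3 + 110 → 234; Band 4 + 110 → 1331; Band 5 + 110 → 1350; Band 6 − 110 → 997; Band 7 − 110 → 433
End of period: [245, 176, 234, 1331, 1350, 997, 433]

245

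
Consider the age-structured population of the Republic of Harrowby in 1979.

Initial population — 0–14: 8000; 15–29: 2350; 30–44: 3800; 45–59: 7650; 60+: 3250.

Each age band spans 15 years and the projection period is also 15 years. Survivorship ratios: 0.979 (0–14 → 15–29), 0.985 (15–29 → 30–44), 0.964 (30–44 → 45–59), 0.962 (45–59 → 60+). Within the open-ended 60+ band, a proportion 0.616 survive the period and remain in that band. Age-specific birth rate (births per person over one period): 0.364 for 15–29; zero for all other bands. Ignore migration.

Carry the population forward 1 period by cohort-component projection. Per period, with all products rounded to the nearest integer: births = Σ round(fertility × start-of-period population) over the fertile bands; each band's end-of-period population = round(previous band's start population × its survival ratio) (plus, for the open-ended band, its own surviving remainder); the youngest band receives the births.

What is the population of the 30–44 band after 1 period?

2315

Let group 1 be 0–14 through group 5 = 60+.
Period 1.
Births: 2350 × 0.364 = 855
Group 2: 8000 × 0.979 = 7832
Group 3: 2350 × 0.985 = 2315
Group 4: 3800 × 0.964 = 3663
Group 5: 7650 × 0.962 + 3250 × 0.616 = 7359 + 2002 = 9361
End of period: [855, 7832, 2315, 3663, 9361]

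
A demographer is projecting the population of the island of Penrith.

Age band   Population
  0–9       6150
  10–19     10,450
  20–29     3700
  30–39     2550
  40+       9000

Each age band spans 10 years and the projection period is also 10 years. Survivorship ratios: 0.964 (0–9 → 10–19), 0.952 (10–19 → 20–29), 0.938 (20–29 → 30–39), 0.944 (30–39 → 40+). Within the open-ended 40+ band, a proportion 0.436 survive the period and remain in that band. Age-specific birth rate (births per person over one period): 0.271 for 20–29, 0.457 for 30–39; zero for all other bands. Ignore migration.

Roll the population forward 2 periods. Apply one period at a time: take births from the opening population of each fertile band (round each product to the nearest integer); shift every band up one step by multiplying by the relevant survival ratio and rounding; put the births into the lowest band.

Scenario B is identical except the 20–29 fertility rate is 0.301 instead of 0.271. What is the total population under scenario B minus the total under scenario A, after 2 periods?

Call the groups 1 to 5, youngest first.
[period 1]
Births: 3700 × 0.271 = 1003 ; 2550 × 0.457 = 1165 — total 2168
Group 2: 6150 × 0.964 = 5929
Group 3: 10450 × 0.952 = 9948
Group 4: 3700 × 0.938 = 3471
Group 5: 2550 × 0.944 + 9000 × 0.436 = 2407 + 3924 = 6331
Giving 2168 / 5929 / 9948 / 3471 / 6331.
[period 2]
Births: 9948 × 0.271 = 2696 ; 3471 × 0.457 = 1586 — total 4282
Group 2: 2168 × 0.964 = 2090
Group 3: 5929 × 0.952 = 5644
Group 4: 9948 × 0.938 = 9331
Group 5: 3471 × 0.944 + 6331 × 0.436 = 3277 + 2760 = 6037
Giving 4282 / 2090 / 5644 / 9331 / 6037.
Scenario A total after 2 periods: 27384
Scenario B projection —
[period 1]
Births: 3700 × 0.301 = 1114 ; 2550 × 0.457 = 1165 — total 2279
Group 2: 6150 × 0.964 = 5929
Group 3: 10450 × 0.952 = 9948
Group 4: 3700 × 0.938 = 3471
Group 5: 2550 × 0.944 + 9000 × 0.436 = 2407 + 3924 = 6331
Giving 2279 / 5929 / 9948 / 3471 / 6331.
[period 2]
Births: 9948 × 0.301 = 2994 ; 3471 × 0.457 = 1586 — total 4580
Group 2: 2279 × 0.964 = 2197
Group 3: 5929 × 0.952 = 5644
Group 4: 9948 × 0.938 = 9331
Group 5: 3471 × 0.944 + 6331 × 0.436 = 3277 + 2760 = 6037
Giving 4580 / 2197 / 5644 / 9331 / 6037.
Scenario B total after 2 periods: 27789
Difference B − A = 27789 − 27384 = 405

405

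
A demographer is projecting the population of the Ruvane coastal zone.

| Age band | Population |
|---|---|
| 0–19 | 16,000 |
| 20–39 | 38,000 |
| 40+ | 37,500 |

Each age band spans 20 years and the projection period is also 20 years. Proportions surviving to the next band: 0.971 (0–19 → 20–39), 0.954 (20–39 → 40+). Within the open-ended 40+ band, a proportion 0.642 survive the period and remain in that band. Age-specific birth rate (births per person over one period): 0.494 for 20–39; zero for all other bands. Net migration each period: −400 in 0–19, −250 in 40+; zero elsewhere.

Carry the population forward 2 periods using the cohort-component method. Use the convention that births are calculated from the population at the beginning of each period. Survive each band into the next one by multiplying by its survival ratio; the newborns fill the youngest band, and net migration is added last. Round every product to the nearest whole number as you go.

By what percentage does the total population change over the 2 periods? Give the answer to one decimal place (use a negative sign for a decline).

[period 1]
Births: 38000 * 0.494 = 18772
20–39: 16000 * 0.971 = 15536
40+: 38000 * 0.954 + 37500 * 0.642 = 36252 + 24075 = 60327
Net migration: 0–19 − 400 → 18372; 40+ − 250 → 60077
Population now: 0–19=18372, 20–39=15536, 40+=60077
[period 2]
Births: 15536 * 0.494 = 7675
20–39: 18372 * 0.971 = 17839
40+: 15536 * 0.954 + 60077 * 0.642 = 14821 + 38569 = 53390
Net migration: 0–19 − 400 → 7275; 40+ − 250 → 53140
Population now: 0–19=7275, 20–39=17839, 40+=53140
Total: 91500 → 78254; change = -13246; percentage change = -14.5%

-14.5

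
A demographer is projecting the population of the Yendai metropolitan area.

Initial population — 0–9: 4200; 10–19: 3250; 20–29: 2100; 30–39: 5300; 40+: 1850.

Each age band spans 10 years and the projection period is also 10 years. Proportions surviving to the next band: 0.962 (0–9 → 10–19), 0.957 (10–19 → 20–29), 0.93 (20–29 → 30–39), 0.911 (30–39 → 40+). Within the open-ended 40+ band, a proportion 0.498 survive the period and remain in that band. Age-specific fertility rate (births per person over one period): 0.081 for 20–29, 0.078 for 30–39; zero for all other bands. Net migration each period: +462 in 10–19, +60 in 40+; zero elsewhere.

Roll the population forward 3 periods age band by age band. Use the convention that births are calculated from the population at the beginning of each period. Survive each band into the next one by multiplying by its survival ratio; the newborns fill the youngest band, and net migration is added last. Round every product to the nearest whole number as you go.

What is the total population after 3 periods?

11463

Period 1:
Births: 2100 * 0.081 = 170 ; 5300 * 0.078 = 413 — total 583
10–19: 4200 * 0.962 = 4040
20–29: 3250 * 0.957 = 3110
30–39: 2100 * 0.93 = 1953
40+: 5300 * 0.911 + 1850 * 0.498 = 4828 + 921 = 5749
Net migration: 10–19 + 462 → 4502; 40+ + 60 → 5809
End of period: [583, 4502, 3110, 1953, 5809]
Period 2:
Births: 3110 * 0.081 = 252 ; 1953 * 0.078 = 152 — total 404
10–19: 583 * 0.962 = 561
20–29: 4502 * 0.957 = 4308
30–39: 3110 * 0.93 = 2892
40+: 1953 * 0.911 + 5809 * 0.498 = 1779 + 2893 = 4672
Net migration: 10–19 + 462 → 1023; 40+ + 60 → 4732
End of period: [404, 1023, 4308, 2892, 4732]
Period 3:
Births: 4308 * 0.081 = 349 ; 2892 * 0.078 = 226 — total 575
10–19: 404 * 0.962 = 389
20–29: 1023 * 0.957 = 979
30–39: 4308 * 0.93 = 4006
40+: 2892 * 0.911 + 4732 * 0.498 = 2635 + 2357 = 4992
Net migration: 10–19 + 462 → 851; 40+ + 60 → 5052
End of period: [575, 851, 979, 4006, 5052]
Total after period 3: 575 + 851 + 979 + 4006 + 5052 = 11463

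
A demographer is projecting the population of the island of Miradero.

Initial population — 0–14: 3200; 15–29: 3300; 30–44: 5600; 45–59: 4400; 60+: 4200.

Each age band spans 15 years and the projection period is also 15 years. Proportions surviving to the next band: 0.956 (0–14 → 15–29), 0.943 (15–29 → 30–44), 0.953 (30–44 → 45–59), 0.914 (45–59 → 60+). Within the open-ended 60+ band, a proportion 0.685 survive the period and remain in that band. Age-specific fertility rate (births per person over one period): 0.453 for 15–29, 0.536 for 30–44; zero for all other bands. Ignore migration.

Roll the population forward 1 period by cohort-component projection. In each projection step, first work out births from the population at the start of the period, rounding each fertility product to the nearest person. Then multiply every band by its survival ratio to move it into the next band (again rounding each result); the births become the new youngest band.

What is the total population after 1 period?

22904

Period 1:
Births: 3300 × 0.453 = 1495  |  5600 × 0.536 = 3002 → total 4497
15–29: 3200 × 0.956 = 3059
30–44: 3300 × 0.943 = 3112
45–59: 5600 × 0.953 = 5337
60+: 4400 × 0.914 + 4200 × 0.685 = 4022 + 2877 = 6899
Population now: 0–14=4497, 15–29=3059, 30–44=3112, 45–59=5337, 60+=6899
Total after period 1: 4497 + 3059 + 3112 + 5337 + 6899 = 22904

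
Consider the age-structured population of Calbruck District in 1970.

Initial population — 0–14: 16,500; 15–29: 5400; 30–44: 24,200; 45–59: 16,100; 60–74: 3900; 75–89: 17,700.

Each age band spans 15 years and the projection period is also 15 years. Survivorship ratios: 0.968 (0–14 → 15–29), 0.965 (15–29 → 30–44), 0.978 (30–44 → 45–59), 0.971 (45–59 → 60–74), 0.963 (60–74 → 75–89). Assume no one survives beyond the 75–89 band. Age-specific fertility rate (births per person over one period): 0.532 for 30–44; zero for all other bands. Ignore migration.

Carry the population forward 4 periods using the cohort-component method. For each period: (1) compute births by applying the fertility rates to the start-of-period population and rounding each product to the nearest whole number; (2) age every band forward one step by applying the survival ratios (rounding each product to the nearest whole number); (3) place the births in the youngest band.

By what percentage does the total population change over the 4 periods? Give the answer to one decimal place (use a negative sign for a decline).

-42.6

Let group 1 be 0–14 through group 6 = 75–89.
Period 1.
Births: 24200 × 0.532 = 12874
Group 2: 16500 × 0.968 = 15972
Group 3: 5400 × 0.965 = 5211
Group 4: 24200 × 0.978 = 23668
Group 5: 16100 × 0.971 = 15633
Group 6: 3900 × 0.963 = 3756
→ [12874, 15972, 5211, 23668, 15633, 3756]
Period 2.
Births: 5211 × 0.532 = 2772
Group 2: 12874 × 0.968 = 12462
Group 3: 15972 × 0.965 = 15413
Group 4: 5211 × 0.978 = 5096
Group 5: 23668 × 0.971 = 22982
Group 6: 15633 × 0.963 = 15055
→ [2772, 12462, 15413, 5096, 22982, 15055]
Period 3.
Births: 15413 × 0.532 = 8200
Group 2: 2772 × 0.968 = 2683
Group 3: 12462 × 0.965 = 12026
Group 4: 15413 × 0.978 = 15074
Group 5: 5096 × 0.971 = 4948
Group 6: 22982 × 0.963 = 22132
→ [8200, 2683, 12026, 15074, 4948, 22132]
Period 4.
Births: 12026 × 0.532 = 6398
Group 2: 8200 × 0.968 = 7938
Group 3: 2683 × 0.965 = 2589
Group 4: 12026 × 0.978 = 11761
Group 5: 15074 × 0.971 = 14637
Group 6: 4948 × 0.963 = 4765
→ [6398, 7938, 2589, 11761, 14637, 4765]
Total: 83800 → 48088; change = -35712; percentage change = -42.6%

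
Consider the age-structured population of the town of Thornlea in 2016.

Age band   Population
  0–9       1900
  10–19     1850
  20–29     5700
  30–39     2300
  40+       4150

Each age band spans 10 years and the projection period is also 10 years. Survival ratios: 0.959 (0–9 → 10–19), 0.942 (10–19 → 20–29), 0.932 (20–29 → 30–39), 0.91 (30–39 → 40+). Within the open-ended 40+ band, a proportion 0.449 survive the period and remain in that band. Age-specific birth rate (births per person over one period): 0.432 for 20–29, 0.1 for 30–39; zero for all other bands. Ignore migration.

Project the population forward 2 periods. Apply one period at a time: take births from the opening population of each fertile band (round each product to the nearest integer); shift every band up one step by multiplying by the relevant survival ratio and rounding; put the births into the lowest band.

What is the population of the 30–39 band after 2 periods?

1624

— Period 1 —
Births: 5700 × 0.432 = 2462, 2300 × 0.1 = 230 → total 2692
10–19: 1900 × 0.959 = 1822
20–29: 1850 × 0.942 = 1743
30–39: 5700 × 0.932 = 5312
40+: 2300 × 0.91 + 4150 × 0.449 = 2093 + 1863 = 3956
End of period: [2692, 1822, 1743, 5312, 3956]
— Period 2 —
Births: 1743 × 0.432 = 753, 5312 × 0.1 = 531 → total 1284
10–19: 2692 × 0.959 = 2582
20–29: 1822 × 0.942 = 1716
30–39: 1743 × 0.932 = 1624
40+: 5312 × 0.91 + 3956 × 0.449 = 4834 + 1776 = 6610
End of period: [1284, 2582, 1716, 1624, 6610]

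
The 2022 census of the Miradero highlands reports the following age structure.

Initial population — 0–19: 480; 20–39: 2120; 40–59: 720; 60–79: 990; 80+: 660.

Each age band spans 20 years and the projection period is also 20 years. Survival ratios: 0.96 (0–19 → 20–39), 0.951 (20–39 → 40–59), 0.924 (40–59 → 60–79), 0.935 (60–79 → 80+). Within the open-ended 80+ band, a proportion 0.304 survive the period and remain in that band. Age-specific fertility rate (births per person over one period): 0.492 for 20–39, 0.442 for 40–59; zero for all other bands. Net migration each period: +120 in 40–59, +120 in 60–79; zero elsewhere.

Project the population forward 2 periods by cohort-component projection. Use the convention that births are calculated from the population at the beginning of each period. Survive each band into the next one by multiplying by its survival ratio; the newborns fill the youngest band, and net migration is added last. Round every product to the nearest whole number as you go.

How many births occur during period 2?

1171

Let band 1 be 0–19 through band 5 = 80+.
[period 1]
Births: 2120 × 0.492 = 1043, 720 × 0.442 = 318 — total 1361
Band 2: 480 × 0.96 = 461
Band 3: 2120 × 0.951 = 2016
Band 4: 720 × 0.924 = 665
Band 5: 990 × 0.935 + 660 × 0.304 = 926 + 201 = 1127
Net migration: Band 3 + 120 → 2136; Band 4 + 120 → 785
→ [1361, 461, 2136, 785, 1127]
[period 2]
Births: 461 × 0.492 = 227, 2136 × 0.442 = 944 — total 1171
Band 2: 1361 × 0.96 = 1307
Band 3: 461 × 0.951 = 438
Band 4: 2136 × 0.924 = 1974
Band 5: 785 × 0.935 + 1127 × 0.304 = 734 + 343 = 1077
Net migration: Band 3 + 120 → 558; Band 4 + 120 → 2094
→ [1171, 1307, 558, 2094, 1077]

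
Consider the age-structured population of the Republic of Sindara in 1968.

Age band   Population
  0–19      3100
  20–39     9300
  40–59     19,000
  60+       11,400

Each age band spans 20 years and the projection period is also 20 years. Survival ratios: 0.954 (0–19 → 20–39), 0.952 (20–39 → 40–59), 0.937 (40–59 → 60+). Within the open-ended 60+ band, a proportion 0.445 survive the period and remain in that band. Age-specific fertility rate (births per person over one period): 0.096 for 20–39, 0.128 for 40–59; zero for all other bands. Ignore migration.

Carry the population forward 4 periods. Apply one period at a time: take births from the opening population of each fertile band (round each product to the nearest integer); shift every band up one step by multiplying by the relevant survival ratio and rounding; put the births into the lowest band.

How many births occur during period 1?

3325

— Period 1 —
Births: 9300 × 0.096 = 893, 19000 × 0.128 = 2432 → 3325
20–39: 3100 × 0.954 = 2957
40–59: 9300 × 0.952 = 8854
60+: 19000 × 0.937 + 11400 × 0.445 = 17803 + 5073 = 22876
→ [3325, 2957, 8854, 22876]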